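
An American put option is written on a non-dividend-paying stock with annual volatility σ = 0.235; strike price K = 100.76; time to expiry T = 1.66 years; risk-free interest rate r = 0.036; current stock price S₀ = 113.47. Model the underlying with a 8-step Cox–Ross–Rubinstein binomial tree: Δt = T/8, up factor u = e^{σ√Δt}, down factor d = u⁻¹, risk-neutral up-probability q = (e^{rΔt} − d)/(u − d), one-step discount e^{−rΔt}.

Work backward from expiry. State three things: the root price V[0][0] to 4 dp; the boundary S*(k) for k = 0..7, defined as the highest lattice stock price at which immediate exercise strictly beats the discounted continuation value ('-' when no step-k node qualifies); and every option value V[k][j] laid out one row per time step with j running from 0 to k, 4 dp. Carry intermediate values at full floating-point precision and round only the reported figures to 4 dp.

params: Δt=0.20750 u=1.11299 d=0.89848 q=0.50822 e^(-rΔt)=0.99256
t_8 payoffs: 52.5697 41.0647 26.8130 9.1589 0.0000 0.0000 0.0000 0.0000 0.0000
t_7: node(7,0) S=53.6352 payoff=47.1248 vs cont=46.3749 → 47.1248 [stop]  node(7,1) S=66.4401 payoff=34.3199 vs cont=33.5700 → 34.3199 [stop]  node(7,2) S=82.3020 payoff=18.4580 vs cont=17.7081 → 18.4580 [stop]  node(7,3) S=101.9509 payoff=0.0000 vs cont=4.4707 → 4.4707 [wait]  node(7,4) S=126.2907 payoff=0.0000 vs cont=0.0000 → 0.0000 [wait]  node(7,5) S=156.4414 payoff=0.0000 vs cont=0.0000 → 0.0000 [wait]  node(7,6) S=193.7903 payoff=0.0000 vs cont=0.0000 → 0.0000 [wait]  node(7,7) S=240.0559 payoff=0.0000 vs cont=0.0000 → 0.0000 [wait]  ⇒ S*(7)=82.3020
t_6: node(6,0) S=59.6953 payoff=41.0647 vs cont=40.3148 → 41.0647 [stop]  node(6,1) S=73.9470 payoff=26.8130 vs cont=26.0632 → 26.8130 [stop]  node(6,2) S=91.6011 payoff=9.1589 vs cont=11.2649 → 11.2649 [wait]  node(6,3) S=113.4700 payoff=0.0000 vs cont=2.1822 → 2.1822 [wait]  node(6,4) S=140.5599 payoff=0.0000 vs cont=0.0000 → 0.0000 [wait]  node(6,5) S=174.1172 payoff=0.0000 vs cont=0.0000 → 0.0000 [wait]  node(6,6) S=215.6861 payoff=0.0000 vs cont=0.0000 → 0.0000 [wait]  ⇒ S*(6)=73.9470
t_5: node(5,0) S=66.4401 payoff=34.3199 vs cont=33.5700 → 34.3199 [stop]  node(5,1) S=82.3020 payoff=18.4580 vs cont=18.7704 → 18.7704 [wait]  node(5,2) S=101.9509 payoff=0.0000 vs cont=6.5994 → 6.5994 [wait]  node(5,3) S=126.2907 payoff=0.0000 vs cont=1.0652 → 1.0652 [wait]  node(5,4) S=156.4414 payoff=0.0000 vs cont=0.0000 → 0.0000 [wait]  node(5,5) S=193.7903 payoff=0.0000 vs cont=0.0000 → 0.0000 [wait]  ⇒ S*(5)=66.4401
t_4: node(4,0) S=73.9470 payoff=26.8130 vs cont=26.2208 → 26.8130 [stop]  node(4,1) S=91.6011 payoff=9.1589 vs cont=12.4913 → 12.4913 [wait]  node(4,2) S=113.4700 payoff=0.0000 vs cont=3.7586 → 3.7586 [wait]  node(4,3) S=140.5599 payoff=0.0000 vs cont=0.5199 → 0.5199 [wait]  node(4,4) S=174.1172 payoff=0.0000 vs cont=0.0000 → 0.0000 [wait]  ⇒ S*(4)=73.9470
t_3: node(3,0) S=82.3020 payoff=18.4580 vs cont=19.3891 → 19.3891 [wait]  node(3,1) S=101.9509 payoff=0.0000 vs cont=7.9932 → 7.9932 [wait]  node(3,2) S=126.2907 payoff=0.0000 vs cont=2.0970 → 2.0970 [wait]  node(3,3) S=156.4414 payoff=0.0000 vs cont=0.2538 → 0.2538 [wait]  ⇒ S*(3)=-
t_2: node(2,0) S=91.6011 payoff=9.1589 vs cont=13.4963 → 13.4963 [wait]  node(2,1) S=113.4700 payoff=0.0000 vs cont=4.9595 → 4.9595 [wait]  node(2,2) S=140.5599 payoff=0.0000 vs cont=1.1516 → 1.1516 [wait]  ⇒ S*(2)=-
t_1: node(1,0) S=101.9509 payoff=0.0000 vs cont=9.0896 → 9.0896 [wait]  node(1,1) S=126.2907 payoff=0.0000 vs cont=3.0017 → 3.0017 [wait]  ⇒ S*(1)=-
t_0: node(0,0) S=113.4700 payoff=0.0000 vs cont=5.9510 → 5.9510 [wait]  ⇒ S*(0)=-

price = 5.9510
boundary = - - - - 73.9470 66.4401 73.9470 82.3020
tree:
5.9510
9.0896 3.0017
13.4963 4.9595 1.1516
19.3891 7.9932 2.0970 0.2538
26.8130 12.4913 3.7586 0.5199 0.0000
34.3199 18.7704 6.5994 1.0652 0.0000 0.0000
41.0647 26.8130 11.2649 2.1822 0.0000 0.0000 0.0000
47.1248 34.3199 18.4580 4.4707 0.0000 0.0000 0.0000 0.0000
52.5697 41.0647 26.8130 9.1589 0.0000 0.0000 0.0000 0.0000 0.0000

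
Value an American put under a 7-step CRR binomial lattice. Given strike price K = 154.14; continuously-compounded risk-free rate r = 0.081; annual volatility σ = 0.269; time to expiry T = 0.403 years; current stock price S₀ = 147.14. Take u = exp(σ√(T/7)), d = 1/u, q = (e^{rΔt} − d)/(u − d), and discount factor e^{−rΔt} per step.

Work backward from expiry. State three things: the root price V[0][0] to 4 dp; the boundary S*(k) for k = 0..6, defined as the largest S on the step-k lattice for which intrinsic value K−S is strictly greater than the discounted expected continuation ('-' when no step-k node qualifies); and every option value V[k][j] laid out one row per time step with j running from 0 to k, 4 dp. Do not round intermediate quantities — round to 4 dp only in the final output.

price = 11.8838
boundary = - - 129.3209 121.2376 129.3209 137.9430 129.3209
tree:
11.8838
17.5039 6.8040
24.8191 10.9101 3.0757
32.9024 16.8521 5.5244 0.8435
40.4803 24.8191 9.6509 1.7658 0.0000
47.5846 32.9024 16.1970 3.6963 0.0000 0.0000
54.2449 40.4803 24.8191 7.7375 0.0000 0.0000 0.0000
60.4889 47.5846 32.9024 16.1970 0.0000 0.0000 0.0000 0.0000

Δt=0.05757, u=1.06667, d=0.93749, q=0.52005, disc=e^(-rΔt)=0.99535
k=7 terminal: V=max(K-S,0) → 60.4889 47.5846 32.9024 16.1970 0.0000 0.0000 0.0000 0.0000
k=6: j=0 S=99.8951 intr=54.2449 cont=53.5278 V=54.2449[EX]; j=1 S=113.6597 intr=40.4803 cont=39.7632 V=40.4803[EX]; j=2 S=129.3209 intr=24.8191 cont=24.1020 V=24.8191[EX]; j=3 S=147.1400 intr=7.0000 cont=7.7375 V=7.7375[hold]; j=4 S=167.4145 intr=0.0000 cont=0.0000 V=0.0000[hold]; j=5 S=190.4825 intr=0.0000 cont=0.0000 V=0.0000[hold]; j=6 S=216.7292 intr=0.0000 cont=0.0000 V=0.0000[hold]  S*(6)=129.3209
k=5: j=0 S=106.5554 intr=47.5846 cont=46.8675 V=47.5846[EX]; j=1 S=121.2376 intr=32.9024 cont=32.1852 V=32.9024[EX]; j=2 S=137.9430 intr=16.1970 cont=15.8616 V=16.1970[EX]; j=3 S=156.9502 intr=0.0000 cont=3.6963 V=3.6963[hold]; j=4 S=178.5764 intr=0.0000 cont=0.0000 V=0.0000[hold]; j=5 S=203.1825 intr=0.0000 cont=0.0000 V=0.0000[hold]  S*(5)=137.9430
k=4: j=0 S=113.6597 intr=40.4803 cont=39.7632 V=40.4803[EX]; j=1 S=129.3209 intr=24.8191 cont=24.1020 V=24.8191[EX]; j=2 S=147.1400 intr=7.0000 cont=9.6509 V=9.6509[hold]; j=3 S=167.4145 intr=0.0000 cont=1.7658 V=1.7658[hold]; j=4 S=190.4825 intr=0.0000 cont=0.0000 V=0.0000[hold]  S*(4)=129.3209
k=3: j=0 S=121.2376 intr=32.9024 cont=32.1852 V=32.9024[EX]; j=1 S=137.9430 intr=16.1970 cont=16.8521 V=16.8521[hold]; j=2 S=156.9502 intr=0.0000 cont=5.5244 V=5.5244[hold]; j=3 S=178.5764 intr=0.0000 cont=0.8435 V=0.8435[hold]  S*(3)=121.2376
k=2: j=0 S=129.3209 intr=24.8191 cont=24.4411 V=24.8191[EX]; j=1 S=147.1400 intr=7.0000 cont=10.9101 V=10.9101[hold]; j=2 S=167.4145 intr=0.0000 cont=3.0757 V=3.0757[hold]  S*(2)=129.3209
k=1: j=0 S=137.9430 intr=16.1970 cont=17.5039 V=17.5039[hold]; j=1 S=156.9502 intr=0.0000 cont=6.8040 V=6.8040[hold]  S*(1)=-
k=0: j=0 S=147.1400 intr=7.0000 cont=11.8838 V=11.8838[hold]  S*(0)=-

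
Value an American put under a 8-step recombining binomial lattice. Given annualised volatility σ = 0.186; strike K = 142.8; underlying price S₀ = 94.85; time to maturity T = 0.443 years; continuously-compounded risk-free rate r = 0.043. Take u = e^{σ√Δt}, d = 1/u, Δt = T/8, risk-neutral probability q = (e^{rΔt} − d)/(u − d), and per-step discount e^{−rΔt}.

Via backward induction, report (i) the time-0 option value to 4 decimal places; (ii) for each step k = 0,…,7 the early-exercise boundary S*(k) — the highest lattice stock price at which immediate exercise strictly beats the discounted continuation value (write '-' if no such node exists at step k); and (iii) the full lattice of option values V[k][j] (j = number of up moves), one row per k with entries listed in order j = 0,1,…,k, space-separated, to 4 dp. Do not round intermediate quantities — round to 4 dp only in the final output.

price = 47.9500
boundary = 94.8500 99.0937 103.5273 108.1592 112.9984 118.0541 123.3360 128.8543
tree:
47.9500
52.0120 43.7063
55.9000 47.9500 39.2727
59.6215 52.0120 43.7063 34.6408
63.1837 55.9000 47.9500 39.2727 29.8016
66.5932 59.6215 52.0120 43.7063 34.6408 24.7459
69.8568 63.1837 55.9000 47.9500 39.2727 29.8016 19.4640
72.9806 66.5932 59.6215 52.0120 43.7063 34.6408 24.7459 13.9457
75.9707 69.8568 63.1837 55.9000 47.9500 39.2727 29.8016 19.4640 8.1806

Δt=0.05538, u=1.04474, d=0.95717, q=0.51628, disc=e^(-rΔt)=0.99762
k=8 terminal: V=max(K-S,0) → 75.9707 69.8568 63.1837 55.9000 47.9500 39.2727 29.8016 19.4640 8.1806
k=7: j=0 S=69.8194 intr=72.9806 cont=72.6410 V=72.9806[EX]; j=1 S=76.2068 intr=66.5932 cont=66.2536 V=66.5932[EX]; j=2 S=83.1785 intr=59.6215 cont=59.2819 V=59.6215[EX]; j=3 S=90.7880 intr=52.0120 cont=51.6724 V=52.0120[EX]; j=4 S=99.0937 intr=43.7063 cont=43.3667 V=43.7063[EX]; j=5 S=108.1592 intr=34.6408 cont=34.3011 V=34.6408[EX]; j=6 S=118.0541 intr=24.7459 cont=24.4062 V=24.7459[EX]; j=7 S=128.8543 intr=13.9457 cont=13.6061 V=13.9457[EX]  S*(7)=128.8543
k=6: j=0 S=72.9432 intr=69.8568 cont=69.5172 V=69.8568[EX]; j=1 S=79.6163 intr=63.1837 cont=62.8440 V=63.1837[EX]; j=2 S=86.9000 intr=55.9000 cont=55.5604 V=55.9000[EX]; j=3 S=94.8500 intr=47.9500 cont=47.6104 V=47.9500[EX]; j=4 S=103.5273 intr=39.2727 cont=38.9331 V=39.2727[EX]; j=5 S=112.9984 intr=29.8016 cont=29.4619 V=29.8016[EX]; j=6 S=123.3360 intr=19.4640 cont=19.1243 V=19.4640[EX]  S*(6)=123.3360
k=5: j=0 S=76.2068 intr=66.5932 cont=66.2536 V=66.5932[EX]; j=1 S=83.1785 intr=59.6215 cont=59.2819 V=59.6215[EX]; j=2 S=90.7880 intr=52.0120 cont=51.6724 V=52.0120[EX]; j=3 S=99.0937 intr=43.7063 cont=43.3667 V=43.7063[EX]; j=4 S=108.1592 intr=34.6408 cont=34.3011 V=34.6408[EX]; j=5 S=118.0541 intr=24.7459 cont=24.4062 V=24.7459[EX]  S*(5)=118.0541
k=4: j=0 S=79.6163 intr=63.1837 cont=62.8440 V=63.1837[EX]; j=1 S=86.9000 intr=55.9000 cont=55.5604 V=55.9000[EX]; j=2 S=94.8500 intr=47.9500 cont=47.6104 V=47.9500[EX]; j=3 S=103.5273 intr=39.2727 cont=38.9331 V=39.2727[EX]; j=4 S=112.9984 intr=29.8016 cont=29.4619 V=29.8016[EX]  S*(4)=112.9984
k=3: j=0 S=83.1785 intr=59.6215 cont=59.2819 V=59.6215[EX]; j=1 S=90.7880 intr=52.0120 cont=51.6724 V=52.0120[EX]; j=2 S=99.0937 intr=43.7063 cont=43.3667 V=43.7063[EX]; j=3 S=108.1592 intr=34.6408 cont=34.3011 V=34.6408[EX]  S*(3)=108.1592
k=2: j=0 S=86.9000 intr=55.9000 cont=55.5604 V=55.9000[EX]; j=1 S=94.8500 intr=47.9500 cont=47.6104 V=47.9500[EX]; j=2 S=103.5273 intr=39.2727 cont=38.9331 V=39.2727[EX]  S*(2)=103.5273
k=1: j=0 S=90.7880 intr=52.0120 cont=51.6724 V=52.0120[EX]; j=1 S=99.0937 intr=43.7063 cont=43.3667 V=43.7063[EX]  S*(1)=99.0937
k=0: j=0 S=94.8500 intr=47.9500 cont=47.6104 V=47.9500[EX]  S*(0)=94.8500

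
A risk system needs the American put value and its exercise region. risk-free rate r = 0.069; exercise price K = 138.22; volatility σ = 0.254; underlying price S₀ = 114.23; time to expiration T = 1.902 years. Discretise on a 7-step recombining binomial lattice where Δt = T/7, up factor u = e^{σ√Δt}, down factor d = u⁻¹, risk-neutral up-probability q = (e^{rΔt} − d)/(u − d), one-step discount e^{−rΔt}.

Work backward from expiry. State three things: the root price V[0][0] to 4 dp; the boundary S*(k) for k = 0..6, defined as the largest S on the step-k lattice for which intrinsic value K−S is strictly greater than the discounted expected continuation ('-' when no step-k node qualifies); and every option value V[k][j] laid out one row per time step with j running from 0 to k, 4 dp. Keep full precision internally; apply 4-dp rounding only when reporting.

price = 25.5701
boundary = - 100.0643 87.6554 100.0643 87.6554 100.0643 114.2300
tree:
25.5701
38.1557 15.6706
50.5646 24.8922 8.3094
61.4348 38.1557 14.3872 3.3867
70.9569 50.5646 24.0244 6.6243 0.7279
79.2982 61.4348 38.1557 12.7444 1.6060 0.0000
86.6051 70.9569 50.5646 23.9900 3.5437 0.0000 0.0000
93.0059 79.2982 61.4348 38.1557 7.8190 0.0000 0.0000 0.0000

params: Δt=0.27171 u=1.14157 d=0.87599 q=0.53821 e^(-rΔt)=0.98143
t_7 payoffs: 93.0059 79.2982 61.4348 38.1557 7.8190 0.0000 0.0000 0.0000
t_6: node(6,0) S=51.6149 payoff=86.6051 vs cont=84.0379 → 86.6051 [stop]  node(6,1) S=67.2631 payoff=70.9569 vs cont=68.3897 → 70.9569 [stop]  node(6,2) S=87.6554 payoff=50.5646 vs cont=47.9974 → 50.5646 [stop]  node(6,3) S=114.2300 payoff=23.9900 vs cont=21.4228 → 23.9900 [stop]  node(6,4) S=148.8613 payoff=0.0000 vs cont=3.5437 → 3.5437 [wait]  node(6,5) S=193.9919 payoff=0.0000 vs cont=0.0000 → 0.0000 [wait]  node(6,6) S=252.8048 payoff=0.0000 vs cont=0.0000 → 0.0000 [wait]  ⇒ S*(6)=114.2300
t_5: node(5,0) S=58.9218 payoff=79.2982 vs cont=76.7310 → 79.2982 [stop]  node(5,1) S=76.7852 payoff=61.4348 vs cont=58.8675 → 61.4348 [stop]  node(5,2) S=100.0643 payoff=38.1557 vs cont=35.5884 → 38.1557 [stop]  node(5,3) S=130.4010 payoff=7.8190 vs cont=12.7444 → 12.7444 [wait]  node(5,4) S=169.9350 payoff=0.0000 vs cont=1.6060 → 1.6060 [wait]  node(5,5) S=221.4545 payoff=0.0000 vs cont=0.0000 → 0.0000 [wait]  ⇒ S*(5)=100.0643
t_4: node(4,0) S=67.2631 payoff=70.9569 vs cont=68.3897 → 70.9569 [stop]  node(4,1) S=87.6554 payoff=50.5646 vs cont=47.9974 → 50.5646 [stop]  node(4,2) S=114.2300 payoff=23.9900 vs cont=24.0244 → 24.0244 [wait]  node(4,3) S=148.8613 payoff=0.0000 vs cont=6.6243 → 6.6243 [wait]  node(4,4) S=193.9919 payoff=0.0000 vs cont=0.7279 → 0.7279 [wait]  ⇒ S*(4)=87.6554
t_3: node(3,0) S=76.7852 payoff=61.4348 vs cont=58.8675 → 61.4348 [stop]  node(3,1) S=100.0643 payoff=38.1557 vs cont=35.6066 → 38.1557 [stop]  node(3,2) S=130.4010 payoff=7.8190 vs cont=14.3872 → 14.3872 [wait]  node(3,3) S=169.9350 payoff=0.0000 vs cont=3.3867 → 3.3867 [wait]  ⇒ S*(3)=100.0643
t_2: node(2,0) S=87.6554 payoff=50.5646 vs cont=47.9974 → 50.5646 [stop]  node(2,1) S=114.2300 payoff=23.9900 vs cont=24.8922 → 24.8922 [wait]  node(2,2) S=148.8613 payoff=0.0000 vs cont=8.3094 → 8.3094 [wait]  ⇒ S*(2)=87.6554
t_1: node(1,0) S=100.0643 payoff=38.1557 vs cont=36.0650 → 38.1557 [stop]  node(1,1) S=130.4010 payoff=7.8190 vs cont=15.6706 → 15.6706 [wait]  ⇒ S*(1)=100.0643
t_0: node(0,0) S=114.2300 payoff=23.9900 vs cont=25.5701 → 25.5701 [wait]  ⇒ S*(0)=-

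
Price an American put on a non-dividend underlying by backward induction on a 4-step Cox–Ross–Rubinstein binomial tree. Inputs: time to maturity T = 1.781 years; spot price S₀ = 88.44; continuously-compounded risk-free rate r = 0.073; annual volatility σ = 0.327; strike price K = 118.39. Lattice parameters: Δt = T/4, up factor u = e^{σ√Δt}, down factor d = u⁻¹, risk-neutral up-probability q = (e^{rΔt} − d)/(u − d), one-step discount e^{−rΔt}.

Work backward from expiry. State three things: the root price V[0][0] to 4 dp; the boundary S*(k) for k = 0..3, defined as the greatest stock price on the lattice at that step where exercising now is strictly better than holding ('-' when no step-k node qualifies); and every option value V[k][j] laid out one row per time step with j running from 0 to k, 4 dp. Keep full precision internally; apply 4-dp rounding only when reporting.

price = 30.5787
boundary = - 71.1028 88.4400 71.1028
tree:
30.5787
47.2872 17.1430
61.2257 29.9500 6.4453
72.4318 47.2872 13.8938 0.0000
81.4412 61.2257 29.9500 0.0000 0.0000

Δt=0.44525  u=1.24383  d=0.80397  q=0.52077  discount=0.96802
step 4 (expiry): payoffs max(K−S,0) = 81.4412 61.2257 29.9500 0.0000 0.0000
step 3: (k=3,j=0): S=45.9582, (K−S)⁺=72.4318, hold=68.6456 ⇒ V=72.4318 exercise | (k=3,j=1): S=71.1028, (K−S)⁺=47.2872, hold=43.5010 ⇒ V=47.2872 exercise | (k=3,j=2): S=110.0046, (K−S)⁺=8.3854, hold=13.8938 ⇒ V=13.8938 continue | (k=3,j=3): S=170.1902, (K−S)⁺=0.0000, hold=0.0000 ⇒ V=0.0000 continue  boundary S*=71.1028
step 2: (k=2,j=0): S=57.1643, (K−S)⁺=61.2257, hold=57.4395 ⇒ V=61.2257 exercise | (k=2,j=1): S=88.4400, (K−S)⁺=29.9500, hold=28.9407 ⇒ V=29.9500 exercise | (k=2,j=2): S=136.8273, (K−S)⁺=0.0000, hold=6.4453 ⇒ V=6.4453 continue  boundary S*=88.4400
step 1: (k=1,j=0): S=71.1028, (K−S)⁺=47.2872, hold=43.5010 ⇒ V=47.2872 exercise | (k=1,j=1): S=110.0046, (K−S)⁺=8.3854, hold=17.1430 ⇒ V=17.1430 continue  boundary S*=71.1028
step 0: (k=0,j=0): S=88.4400, (K−S)⁺=29.9500, hold=30.5787 ⇒ V=30.5787 continue  boundary S*=-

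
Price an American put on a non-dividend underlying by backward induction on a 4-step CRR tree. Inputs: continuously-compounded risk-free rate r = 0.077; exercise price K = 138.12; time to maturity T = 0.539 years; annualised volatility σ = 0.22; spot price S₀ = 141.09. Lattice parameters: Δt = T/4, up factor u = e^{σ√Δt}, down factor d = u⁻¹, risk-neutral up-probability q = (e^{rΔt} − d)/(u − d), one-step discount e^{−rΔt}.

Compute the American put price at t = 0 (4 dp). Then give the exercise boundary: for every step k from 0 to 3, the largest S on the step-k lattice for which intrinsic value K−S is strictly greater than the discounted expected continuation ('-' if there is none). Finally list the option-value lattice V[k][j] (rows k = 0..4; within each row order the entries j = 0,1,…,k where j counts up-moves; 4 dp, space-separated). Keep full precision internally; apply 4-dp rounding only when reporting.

Δt=0.13475, u=1.08411, d=0.92242, q=0.54433, disc=e^(-rΔt)=0.98968
k=4 terminal: V=max(K-S,0) → 35.9779 18.0732 0.0000 0.0000 0.0000
k=3: j=0 S=110.7331 intr=27.3869 cont=25.9612 V=27.3869[EX]; j=1 S=130.1438 intr=7.9762 cont=8.1505 V=8.1505[hold]; j=2 S=152.9569 intr=0.0000 cont=0.0000 V=0.0000[hold]; j=3 S=179.7690 intr=0.0000 cont=0.0000 V=0.0000[hold]  S*(3)=110.7331
k=2: j=0 S=120.0468 intr=18.0732 cont=16.7414 V=18.0732[EX]; j=1 S=141.0900 intr=0.0000 cont=3.6756 V=3.6756[hold]; j=2 S=165.8219 intr=0.0000 cont=0.0000 V=0.0000[hold]  S*(2)=120.0468
k=1: j=0 S=130.1438 intr=7.9762 cont=10.1306 V=10.1306[hold]; j=1 S=152.9569 intr=0.0000 cont=1.6576 V=1.6576[hold]  S*(1)=-
k=0: j=0 S=141.0900 intr=0.0000 cont=5.4616 V=5.4616[hold]  S*(0)=-

price = 5.4616
boundary = - - 120.0468 110.7331
tree:
5.4616
10.1306 1.6576
18.0732 3.6756 0.0000
27.3869 8.1505 0.0000 0.0000
35.9779 18.0732 0.0000 0.0000 0.0000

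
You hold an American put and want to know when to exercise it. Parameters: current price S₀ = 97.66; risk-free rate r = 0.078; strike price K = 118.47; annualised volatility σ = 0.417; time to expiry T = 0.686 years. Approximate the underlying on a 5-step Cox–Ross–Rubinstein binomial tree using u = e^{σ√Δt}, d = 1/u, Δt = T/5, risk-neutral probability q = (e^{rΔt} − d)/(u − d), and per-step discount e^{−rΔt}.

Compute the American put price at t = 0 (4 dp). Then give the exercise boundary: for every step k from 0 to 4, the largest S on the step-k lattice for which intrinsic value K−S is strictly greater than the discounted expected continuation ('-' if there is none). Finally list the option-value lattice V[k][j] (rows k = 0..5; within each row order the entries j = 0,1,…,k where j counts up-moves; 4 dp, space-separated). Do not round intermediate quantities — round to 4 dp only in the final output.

price = 24.4726
boundary = - 83.6828 71.7060 83.6828 97.6600
tree:
24.4726
34.7872 14.5288
46.7640 22.9732 6.2684
57.0267 34.7872 11.4741 1.1177
65.8205 46.7640 20.8100 2.2423 0.0000
73.3558 57.0267 34.7872 4.4982 0.0000 0.0000

params: Δt=0.13720 u=1.16703 d=0.85688 q=0.49615 e^(-rΔt)=0.98936
t_5 payoffs: 73.3558 57.0267 34.7872 4.4982 0.0000 0.0000
t_4: node(4,0) S=52.6495 payoff=65.8205 vs cont=64.5595 → 65.8205 [stop]  node(4,1) S=71.7060 payoff=46.7640 vs cont=45.5030 → 46.7640 [stop]  node(4,2) S=97.6600 payoff=20.8100 vs cont=19.5489 → 20.8100 [stop]  node(4,3) S=133.0081 payoff=0.0000 vs cont=2.2423 → 2.2423 [wait]  node(4,4) S=181.1505 payoff=0.0000 vs cont=0.0000 → 0.0000 [wait]  ⇒ S*(4)=97.6600
t_3: node(3,0) S=61.4433 payoff=57.0267 vs cont=55.7656 → 57.0267 [stop]  node(3,1) S=83.6828 payoff=34.7872 vs cont=33.5262 → 34.7872 [stop]  node(3,2) S=113.9718 payoff=4.4982 vs cont=11.4741 → 11.4741 [wait]  node(3,3) S=155.2240 payoff=0.0000 vs cont=1.1177 → 1.1177 [wait]  ⇒ S*(3)=83.6828
t_2: node(2,0) S=71.7060 payoff=46.7640 vs cont=45.5030 → 46.7640 [stop]  node(2,1) S=97.6600 payoff=20.8100 vs cont=22.9732 → 22.9732 [wait]  node(2,2) S=133.0081 payoff=0.0000 vs cont=6.2684 → 6.2684 [wait]  ⇒ S*(2)=71.7060
t_1: node(1,0) S=83.6828 payoff=34.7872 vs cont=34.5880 → 34.7872 [stop]  node(1,1) S=113.9718 payoff=4.4982 vs cont=14.5288 → 14.5288 [wait]  ⇒ S*(1)=83.6828
t_0: node(0,0) S=97.6600 payoff=20.8100 vs cont=24.4726 → 24.4726 [wait]  ⇒ S*(0)=-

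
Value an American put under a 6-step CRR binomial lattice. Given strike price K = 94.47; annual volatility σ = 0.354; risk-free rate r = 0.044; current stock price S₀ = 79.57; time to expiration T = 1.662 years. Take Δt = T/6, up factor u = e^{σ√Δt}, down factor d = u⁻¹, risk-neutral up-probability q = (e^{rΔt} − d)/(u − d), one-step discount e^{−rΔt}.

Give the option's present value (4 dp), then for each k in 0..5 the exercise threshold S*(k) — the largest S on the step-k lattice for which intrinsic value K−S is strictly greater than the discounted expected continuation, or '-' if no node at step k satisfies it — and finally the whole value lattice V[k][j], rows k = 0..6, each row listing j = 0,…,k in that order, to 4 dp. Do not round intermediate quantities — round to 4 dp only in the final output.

Δt=0.27700  u=1.20480  d=0.83001  q=0.48627  discount=0.98789
step 6 (expiry): payoffs max(K−S,0) = 68.4528 56.7049 39.6524 14.9000 0.0000 0.0000 0.0000
step 5: (k=5,j=0): S=31.3455, (K−S)⁺=63.1245, hold=61.9800 ⇒ V=63.1245 exercise | (k=5,j=1): S=45.4994, (K−S)⁺=48.9706, hold=47.8262 ⇒ V=48.9706 exercise | (k=5,j=2): S=66.0442, (K−S)⁺=28.4258, hold=27.2814 ⇒ V=28.4258 exercise | (k=5,j=3): S=95.8659, (K−S)⁺=0.0000, hold=7.5618 ⇒ V=7.5618 continue | (k=5,j=4): S=139.1533, (K−S)⁺=0.0000, hold=0.0000 ⇒ V=0.0000 continue | (k=5,j=5): S=201.9868, (K−S)⁺=0.0000, hold=0.0000 ⇒ V=0.0000 continue  boundary S*=66.0442
step 4: (k=4,j=0): S=37.7651, (K−S)⁺=56.7049, hold=55.5605 ⇒ V=56.7049 exercise | (k=4,j=1): S=54.8176, (K−S)⁺=39.6524, hold=38.5080 ⇒ V=39.6524 exercise | (k=4,j=2): S=79.5700, (K−S)⁺=14.9000, hold=18.0587 ⇒ V=18.0587 continue | (k=4,j=3): S=115.4991, (K−S)⁺=0.0000, hold=3.8376 ⇒ V=3.8376 continue | (k=4,j=4): S=167.6518, (K−S)⁺=0.0000, hold=0.0000 ⇒ V=0.0000 continue  boundary S*=54.8176
step 3: (k=3,j=0): S=45.4994, (K−S)⁺=48.9706, hold=47.8262 ⇒ V=48.9706 exercise | (k=3,j=1): S=66.0442, (K−S)⁺=28.4258, hold=28.7988 ⇒ V=28.7988 continue | (k=3,j=2): S=95.8659, (K−S)⁺=0.0000, hold=11.0084 ⇒ V=11.0084 continue | (k=3,j=3): S=139.1533, (K−S)⁺=0.0000, hold=1.9476 ⇒ V=1.9476 continue  boundary S*=45.4994
step 2: (k=2,j=0): S=54.8176, (K−S)⁺=39.6524, hold=38.6872 ⇒ V=39.6524 exercise | (k=2,j=1): S=79.5700, (K−S)⁺=14.9000, hold=19.9037 ⇒ V=19.9037 continue | (k=2,j=2): S=115.4991, (K−S)⁺=0.0000, hold=6.5224 ⇒ V=6.5224 continue  boundary S*=54.8176
step 1: (k=1,j=0): S=66.0442, (K−S)⁺=28.4258, hold=29.6851 ⇒ V=29.6851 continue | (k=1,j=1): S=95.8659, (K−S)⁺=0.0000, hold=13.2344 ⇒ V=13.2344 continue  boundary S*=-
step 0: (k=0,j=0): S=79.5700, (K−S)⁺=14.9000, hold=21.4228 ⇒ V=21.4228 continue  boundary S*=-

price = 21.4228
boundary = - - 54.8176 45.4994 54.8176 66.0442
tree:
21.4228
29.6851 13.2344
39.6524 19.9037 6.5224
48.9706 28.7988 11.0084 1.9476
56.7049 39.6524 18.0587 3.8376 0.0000
63.1245 48.9706 28.4258 7.5618 0.0000 0.0000
68.4528 56.7049 39.6524 14.9000 0.0000 0.0000 0.0000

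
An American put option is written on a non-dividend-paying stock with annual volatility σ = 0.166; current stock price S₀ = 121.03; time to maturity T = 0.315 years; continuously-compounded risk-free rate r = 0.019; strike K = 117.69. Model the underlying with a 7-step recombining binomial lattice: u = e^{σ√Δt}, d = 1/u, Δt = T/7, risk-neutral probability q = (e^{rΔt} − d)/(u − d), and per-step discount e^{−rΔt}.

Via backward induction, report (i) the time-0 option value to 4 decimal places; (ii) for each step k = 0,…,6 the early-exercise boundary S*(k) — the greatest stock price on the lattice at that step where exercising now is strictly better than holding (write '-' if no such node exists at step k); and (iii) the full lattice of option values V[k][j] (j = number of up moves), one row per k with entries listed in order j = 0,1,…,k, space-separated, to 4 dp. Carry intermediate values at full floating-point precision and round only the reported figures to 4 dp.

price = 2.7152
boundary = - - - - 105.1284 108.8964 112.7994
tree:
2.7152
4.1949 1.2598
6.2913 2.1334 0.4000
9.0954 3.5352 0.7539 0.0514
12.5616 5.6906 1.4143 0.1036 0.0000
16.1991 8.7936 2.6385 0.2088 0.0000 0.0000
19.7108 12.5616 4.8906 0.4207 0.0000 0.0000 0.0000
23.1010 16.1991 8.7936 0.8478 0.0000 0.0000 0.0000 0.0000

Δt=0.04500  u=1.03584  d=0.96540  q=0.50334  discount=0.99915
step 7 (expiry): payoffs max(K−S,0) = 23.1010 16.1991 8.7936 0.8478 0.0000 0.0000 0.0000 0.0000
step 6: (k=6,j=0): S=97.9792, (K−S)⁺=19.7108, hold=19.6102 ⇒ V=19.7108 exercise | (k=6,j=1): S=105.1284, (K−S)⁺=12.5616, hold=12.4610 ⇒ V=12.5616 exercise | (k=6,j=2): S=112.7994, (K−S)⁺=4.8906, hold=4.7901 ⇒ V=4.8906 exercise | (k=6,j=3): S=121.0300, (K−S)⁺=0.0000, hold=0.4207 ⇒ V=0.4207 continue | (k=6,j=4): S=129.8612, (K−S)⁺=0.0000, hold=0.0000 ⇒ V=0.0000 continue | (k=6,j=5): S=139.3368, (K−S)⁺=0.0000, hold=0.0000 ⇒ V=0.0000 continue | (k=6,j=6): S=149.5038, (K−S)⁺=0.0000, hold=0.0000 ⇒ V=0.0000 continue  boundary S*=112.7994
step 5: (k=5,j=0): S=101.4909, (K−S)⁺=16.1991, hold=16.0985 ⇒ V=16.1991 exercise | (k=5,j=1): S=108.8964, (K−S)⁺=8.7936, hold=8.6930 ⇒ V=8.7936 exercise | (k=5,j=2): S=116.8422, (K−S)⁺=0.8478, hold=2.6385 ⇒ V=2.6385 continue | (k=5,j=3): S=125.3679, (K−S)⁺=0.0000, hold=0.2088 ⇒ V=0.2088 continue | (k=5,j=4): S=134.5156, (K−S)⁺=0.0000, hold=0.0000 ⇒ V=0.0000 continue | (k=5,j=5): S=144.3308, (K−S)⁺=0.0000, hold=0.0000 ⇒ V=0.0000 continue  boundary S*=108.8964
step 4: (k=4,j=0): S=105.1284, (K−S)⁺=12.5616, hold=12.4610 ⇒ V=12.5616 exercise | (k=4,j=1): S=112.7994, (K−S)⁺=4.8906, hold=5.6906 ⇒ V=5.6906 continue | (k=4,j=2): S=121.0300, (K−S)⁺=0.0000, hold=1.4143 ⇒ V=1.4143 continue | (k=4,j=3): S=129.8612, (K−S)⁺=0.0000, hold=0.1036 ⇒ V=0.1036 continue | (k=4,j=4): S=139.3368, (K−S)⁺=0.0000, hold=0.0000 ⇒ V=0.0000 continue  boundary S*=105.1284
step 3: (k=3,j=0): S=108.8964, (K−S)⁺=8.7936, hold=9.0954 ⇒ V=9.0954 continue | (k=3,j=1): S=116.8422, (K−S)⁺=0.8478, hold=3.5352 ⇒ V=3.5352 continue | (k=3,j=2): S=125.3679, (K−S)⁺=0.0000, hold=0.7539 ⇒ V=0.7539 continue | (k=3,j=3): S=134.5156, (K−S)⁺=0.0000, hold=0.0514 ⇒ V=0.0514 continue  boundary S*=-
step 2: (k=2,j=0): S=112.7994, (K−S)⁺=4.8906, hold=6.2913 ⇒ V=6.2913 continue | (k=2,j=1): S=121.0300, (K−S)⁺=0.0000, hold=2.1334 ⇒ V=2.1334 continue | (k=2,j=2): S=129.8612, (K−S)⁺=0.0000, hold=0.4000 ⇒ V=0.4000 continue  boundary S*=-
step 1: (k=1,j=0): S=116.8422, (K−S)⁺=0.8478, hold=4.1949 ⇒ V=4.1949 continue | (k=1,j=1): S=125.3679, (K−S)⁺=0.0000, hold=1.2598 ⇒ V=1.2598 continue  boundary S*=-
step 0: (k=0,j=0): S=121.0300, (K−S)⁺=0.0000, hold=2.7152 ⇒ V=2.7152 continue  boundary S*=-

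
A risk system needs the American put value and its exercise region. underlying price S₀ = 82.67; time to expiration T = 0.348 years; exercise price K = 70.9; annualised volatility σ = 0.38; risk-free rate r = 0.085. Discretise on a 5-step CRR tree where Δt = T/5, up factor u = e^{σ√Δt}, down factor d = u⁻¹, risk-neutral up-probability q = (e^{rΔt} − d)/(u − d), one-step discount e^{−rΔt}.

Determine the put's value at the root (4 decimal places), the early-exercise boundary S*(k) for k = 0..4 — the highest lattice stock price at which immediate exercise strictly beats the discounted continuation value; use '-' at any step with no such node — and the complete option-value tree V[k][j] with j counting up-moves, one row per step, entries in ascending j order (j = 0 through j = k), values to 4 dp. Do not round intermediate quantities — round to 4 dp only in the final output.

price = 2.0607
boundary = - - - - 55.3598
tree:
2.0607
3.6020 0.5712
6.1319 1.1596 0.0000
10.0517 2.3542 0.0000 0.0000
15.5402 4.7793 0.0000 0.0000 0.0000
20.8210 9.7026 0.0000 0.0000 0.0000 0.0000

params: Δt=0.06960 u=1.10545 d=0.90461 q=0.50450 e^(-rΔt)=0.99410
t_5 payoffs: 20.8210 9.7026 0.0000 0.0000 0.0000 0.0000
t_4: node(4,0) S=55.3598 payoff=15.5402 vs cont=15.1220 → 15.5402 [stop]  node(4,1) S=67.6505 payoff=3.2495 vs cont=4.7793 → 4.7793 [wait]  node(4,2) S=82.6700 payoff=0.0000 vs cont=0.0000 → 0.0000 [wait]  node(4,3) S=101.0240 payoff=0.0000 vs cont=0.0000 → 0.0000 [wait]  node(4,4) S=123.4530 payoff=0.0000 vs cont=0.0000 → 0.0000 [wait]  ⇒ S*(4)=55.3598
t_3: node(3,0) S=61.1974 payoff=9.7026 vs cont=10.0517 → 10.0517 [wait]  node(3,1) S=74.7841 payoff=0.0000 vs cont=2.3542 → 2.3542 [wait]  node(3,2) S=91.3874 payoff=0.0000 vs cont=0.0000 → 0.0000 [wait]  node(3,3) S=111.6769 payoff=0.0000 vs cont=0.0000 → 0.0000 [wait]  ⇒ S*(3)=-
t_2: node(2,0) S=67.6505 payoff=3.2495 vs cont=6.1319 → 6.1319 [wait]  node(2,1) S=82.6700 payoff=0.0000 vs cont=1.1596 → 1.1596 [wait]  node(2,2) S=101.0240 payoff=0.0000 vs cont=0.0000 → 0.0000 [wait]  ⇒ S*(2)=-
t_1: node(1,0) S=74.7841 payoff=0.0000 vs cont=3.6020 → 3.6020 [wait]  node(1,1) S=91.3874 payoff=0.0000 vs cont=0.5712 → 0.5712 [wait]  ⇒ S*(1)=-
t_0: node(0,0) S=82.6700 payoff=0.0000 vs cont=2.0607 → 2.0607 [wait]  ⇒ S*(0)=-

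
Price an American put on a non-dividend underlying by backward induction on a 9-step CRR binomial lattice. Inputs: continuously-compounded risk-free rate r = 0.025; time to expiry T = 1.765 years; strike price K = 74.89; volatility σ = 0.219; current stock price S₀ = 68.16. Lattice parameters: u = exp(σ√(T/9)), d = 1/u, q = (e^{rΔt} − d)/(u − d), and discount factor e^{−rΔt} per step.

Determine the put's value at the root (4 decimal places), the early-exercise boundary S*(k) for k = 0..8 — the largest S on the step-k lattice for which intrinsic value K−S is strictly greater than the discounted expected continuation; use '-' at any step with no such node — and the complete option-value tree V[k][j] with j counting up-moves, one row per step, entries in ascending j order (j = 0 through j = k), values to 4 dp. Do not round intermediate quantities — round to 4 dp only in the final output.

Δt=0.19611  u=1.10184  d=0.90757  q=0.50107  discount=0.99511
step 9 (expiry): payoffs max(K−S,0) = 46.4154 40.3203 32.9205 23.9367 13.0299 0.0000 0.0000 0.0000 0.0000 0.0000
step 8: (k=8,j=0): S=31.3745, (K−S)⁺=43.5155, hold=43.1493 ⇒ V=43.5155 exercise | (k=8,j=1): S=38.0903, (K−S)⁺=36.7997, hold=36.4334 ⇒ V=36.7997 exercise | (k=8,j=2): S=46.2437, (K−S)⁺=28.6463, hold=28.2800 ⇒ V=28.6463 exercise | (k=8,j=3): S=56.1424, (K−S)⁺=18.7476, hold=18.3813 ⇒ V=18.7476 exercise | (k=8,j=4): S=68.1600, (K−S)⁺=6.7300, hold=6.4692 ⇒ V=6.7300 exercise | (k=8,j=5): S=82.7500, (K−S)⁺=0.0000, hold=0.0000 ⇒ V=0.0000 continue | (k=8,j=6): S=100.4630, (K−S)⁺=0.0000, hold=0.0000 ⇒ V=0.0000 continue | (k=8,j=7): S=121.9676, (K−S)⁺=0.0000, hold=0.0000 ⇒ V=0.0000 continue | (k=8,j=8): S=148.0753, (K−S)⁺=0.0000, hold=0.0000 ⇒ V=0.0000 continue  boundary S*=68.1600
step 7: (k=7,j=0): S=34.5697, (K−S)⁺=40.3203, hold=39.9540 ⇒ V=40.3203 exercise | (k=7,j=1): S=41.9695, (K−S)⁺=32.9205, hold=32.5542 ⇒ V=32.9205 exercise | (k=7,j=2): S=50.9533, (K−S)⁺=23.9367, hold=23.5704 ⇒ V=23.9367 exercise | (k=7,j=3): S=61.8601, (K−S)⁺=13.0299, hold=12.6637 ⇒ V=13.0299 exercise | (k=7,j=4): S=75.1015, (K−S)⁺=0.0000, hold=3.3414 ⇒ V=3.3414 continue | (k=7,j=5): S=91.1774, (K−S)⁺=0.0000, hold=0.0000 ⇒ V=0.0000 continue | (k=7,j=6): S=110.6943, (K−S)⁺=0.0000, hold=0.0000 ⇒ V=0.0000 continue | (k=7,j=7): S=134.3890, (K−S)⁺=0.0000, hold=0.0000 ⇒ V=0.0000 continue  boundary S*=61.8601
step 6: (k=6,j=0): S=38.0903, (K−S)⁺=36.7997, hold=36.4334 ⇒ V=36.7997 exercise | (k=6,j=1): S=46.2437, (K−S)⁺=28.6463, hold=28.2800 ⇒ V=28.6463 exercise | (k=6,j=2): S=56.1424, (K−S)⁺=18.7476, hold=18.3813 ⇒ V=18.7476 exercise | (k=6,j=3): S=68.1600, (K−S)⁺=6.7300, hold=8.1353 ⇒ V=8.1353 continue | (k=6,j=4): S=82.7500, (K−S)⁺=0.0000, hold=1.6589 ⇒ V=1.6589 continue | (k=6,j=5): S=100.4630, (K−S)⁺=0.0000, hold=0.0000 ⇒ V=0.0000 continue | (k=6,j=6): S=121.9676, (K−S)⁺=0.0000, hold=0.0000 ⇒ V=0.0000 continue  boundary S*=56.1424
step 5: (k=5,j=0): S=41.9695, (K−S)⁺=32.9205, hold=32.5542 ⇒ V=32.9205 exercise | (k=5,j=1): S=50.9533, (K−S)⁺=23.9367, hold=23.5704 ⇒ V=23.9367 exercise | (k=5,j=2): S=61.8601, (K−S)⁺=13.0299, hold=13.3644 ⇒ V=13.3644 continue | (k=5,j=3): S=75.1015, (K−S)⁺=0.0000, hold=4.8662 ⇒ V=4.8662 continue | (k=5,j=4): S=91.1774, (K−S)⁺=0.0000, hold=0.8236 ⇒ V=0.8236 continue | (k=5,j=5): S=110.6943, (K−S)⁺=0.0000, hold=0.0000 ⇒ V=0.0000 continue  boundary S*=50.9533
step 4: (k=4,j=0): S=46.2437, (K−S)⁺=28.6463, hold=28.2800 ⇒ V=28.6463 exercise | (k=4,j=1): S=56.1424, (K−S)⁺=18.7476, hold=18.5480 ⇒ V=18.7476 exercise | (k=4,j=2): S=68.1600, (K−S)⁺=6.7300, hold=9.0617 ⇒ V=9.0617 continue | (k=4,j=3): S=82.7500, (K−S)⁺=0.0000, hold=2.8267 ⇒ V=2.8267 continue | (k=4,j=4): S=100.4630, (K−S)⁺=0.0000, hold=0.4089 ⇒ V=0.4089 continue  boundary S*=56.1424
step 3: (k=3,j=0): S=50.9533, (K−S)⁺=23.9367, hold=23.5704 ⇒ V=23.9367 exercise | (k=3,j=1): S=61.8601, (K−S)⁺=13.0299, hold=13.8263 ⇒ V=13.8263 continue | (k=3,j=2): S=75.1015, (K−S)⁺=0.0000, hold=5.9085 ⇒ V=5.9085 continue | (k=3,j=3): S=91.1774, (K−S)⁺=0.0000, hold=1.6073 ⇒ V=1.6073 continue  boundary S*=50.9533
step 2: (k=2,j=0): S=56.1424, (K−S)⁺=18.7476, hold=18.7784 ⇒ V=18.7784 continue | (k=2,j=1): S=68.1600, (K−S)⁺=6.7300, hold=9.8107 ⇒ V=9.8107 continue | (k=2,j=2): S=82.7500, (K−S)⁺=0.0000, hold=3.7349 ⇒ V=3.7349 continue  boundary S*=-
step 1: (k=1,j=0): S=61.8601, (K−S)⁺=13.0299, hold=14.2150 ⇒ V=14.2150 continue | (k=1,j=1): S=75.1015, (K−S)⁺=0.0000, hold=6.7332 ⇒ V=6.7332 continue  boundary S*=-
step 0: (k=0,j=0): S=68.1600, (K−S)⁺=6.7300, hold=10.4149 ⇒ V=10.4149 continue  boundary S*=-

price = 10.4149
boundary = - - - 50.9533 56.1424 50.9533 56.1424 61.8601 68.1600
tree:
10.4149
14.2150 6.7332
18.7784 9.8107 3.7349
23.9367 13.8263 5.9085 1.6073
28.6463 18.7476 9.0617 2.8267 0.4089
32.9205 23.9367 13.3644 4.8662 0.8236 0.0000
36.7997 28.6463 18.7476 8.1353 1.6589 0.0000 0.0000
40.3203 32.9205 23.9367 13.0299 3.3414 0.0000 0.0000 0.0000
43.5155 36.7997 28.6463 18.7476 6.7300 0.0000 0.0000 0.0000 0.0000
46.4154 40.3203 32.9205 23.9367 13.0299 0.0000 0.0000 0.0000 0.0000 0.0000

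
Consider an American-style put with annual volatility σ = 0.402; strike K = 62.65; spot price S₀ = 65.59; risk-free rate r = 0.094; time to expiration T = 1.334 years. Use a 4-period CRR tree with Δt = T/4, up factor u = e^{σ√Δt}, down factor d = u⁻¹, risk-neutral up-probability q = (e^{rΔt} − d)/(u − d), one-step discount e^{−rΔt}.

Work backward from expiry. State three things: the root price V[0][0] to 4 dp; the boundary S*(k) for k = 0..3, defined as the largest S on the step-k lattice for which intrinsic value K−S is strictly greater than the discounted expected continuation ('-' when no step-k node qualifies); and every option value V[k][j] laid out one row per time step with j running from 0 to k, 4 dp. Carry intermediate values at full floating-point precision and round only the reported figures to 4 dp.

params: Δt=0.33350 u=1.26131 d=0.79282 q=0.51020 e^(-rΔt)=0.96914
t_4 payoffs: 36.7353 21.4220 0.0000 0.0000 0.0000
t_3: node(3,0) S=32.6866 payoff=29.9634 vs cont=28.0299 → 29.9634 [stop]  node(3,1) S=52.0014 payoff=10.6486 vs cont=10.1687 → 10.6486 [stop]  node(3,2) S=82.7295 payoff=0.0000 vs cont=0.0000 → 0.0000 [wait]  node(3,3) S=131.6151 payoff=0.0000 vs cont=0.0000 → 0.0000 [wait]  ⇒ S*(3)=52.0014
t_2: node(2,0) S=41.2280 payoff=21.4220 vs cont=19.4885 → 21.4220 [stop]  node(2,1) S=65.5900 payoff=0.0000 vs cont=5.0548 → 5.0548 [wait]  node(2,2) S=104.3477 payoff=0.0000 vs cont=0.0000 → 0.0000 [wait]  ⇒ S*(2)=41.2280
t_1: node(1,0) S=52.0014 payoff=10.6486 vs cont=12.6681 → 12.6681 [wait]  node(1,1) S=82.7295 payoff=0.0000 vs cont=2.3994 → 2.3994 [wait]  ⇒ S*(1)=-
t_0: node(0,0) S=65.5900 payoff=0.0000 vs cont=7.1998 → 7.1998 [wait]  ⇒ S*(0)=-

price = 7.1998
boundary = - - 41.2280 52.0014
tree:
7.1998
12.6681 2.3994
21.4220 5.0548 0.0000
29.9634 10.6486 0.0000 0.0000
36.7353 21.4220 0.0000 0.0000 0.0000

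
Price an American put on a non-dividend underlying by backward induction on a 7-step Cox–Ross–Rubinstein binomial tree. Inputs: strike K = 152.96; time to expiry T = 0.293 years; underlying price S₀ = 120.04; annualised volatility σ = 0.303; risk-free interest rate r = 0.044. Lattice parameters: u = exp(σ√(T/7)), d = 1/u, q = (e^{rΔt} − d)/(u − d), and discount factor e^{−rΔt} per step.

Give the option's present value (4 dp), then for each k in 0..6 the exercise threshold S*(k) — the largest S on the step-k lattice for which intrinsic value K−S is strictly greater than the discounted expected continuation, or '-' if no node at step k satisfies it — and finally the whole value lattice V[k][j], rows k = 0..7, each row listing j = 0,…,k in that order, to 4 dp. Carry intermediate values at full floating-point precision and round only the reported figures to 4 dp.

params: Δt=0.04186 u=1.06395 d=0.93989 q=0.49937 e^(-rΔt)=0.99816
t_7 payoffs: 75.1796 64.9130 53.2912 40.1354 25.2431 8.3851 0.0000 0.0000
t_6: node(6,0) S=82.7546 payoff=70.2054 vs cont=69.9239 → 70.2054 [stop]  node(6,1) S=93.6778 payoff=59.2822 vs cont=59.0007 → 59.2822 [stop]  node(6,2) S=106.0429 payoff=46.9171 vs cont=46.6357 → 46.9171 [stop]  node(6,3) S=120.0400 payoff=32.9200 vs cont=32.6386 → 32.9200 [stop]  node(6,4) S=135.8847 payoff=17.0753 vs cont=16.7939 → 17.0753 [stop]  node(6,5) S=153.8208 payoff=0.0000 vs cont=4.1902 → 4.1902 [wait]  node(6,6) S=174.1244 payoff=0.0000 vs cont=0.0000 → 0.0000 [wait]  ⇒ S*(6)=135.8847
t_5: node(5,0) S=88.0470 payoff=64.9130 vs cont=64.6315 → 64.9130 [stop]  node(5,1) S=99.6688 payoff=53.2912 vs cont=53.0098 → 53.2912 [stop]  node(5,2) S=112.8246 payoff=40.1354 vs cont=39.8540 → 40.1354 [stop]  node(5,3) S=127.7169 payoff=25.2431 vs cont=24.9617 → 25.2431 [stop]  node(5,4) S=144.5749 payoff=8.3851 vs cont=10.6213 → 10.6213 [wait]  node(5,5) S=163.6580 payoff=0.0000 vs cont=2.0939 → 2.0939 [wait]  ⇒ S*(5)=127.7169
t_4: node(4,0) S=93.6778 payoff=59.2822 vs cont=59.0007 → 59.2822 [stop]  node(4,1) S=106.0429 payoff=46.9171 vs cont=46.6357 → 46.9171 [stop]  node(4,2) S=120.0400 payoff=32.9200 vs cont=32.6386 → 32.9200 [stop]  node(4,3) S=135.8847 payoff=17.0753 vs cont=17.9085 → 17.9085 [wait]  node(4,4) S=153.8208 payoff=0.0000 vs cont=6.3513 → 6.3513 [wait]  ⇒ S*(4)=120.0400
t_3: node(3,0) S=99.6688 payoff=53.2912 vs cont=53.0098 → 53.2912 [stop]  node(3,1) S=112.8246 payoff=40.1354 vs cont=39.8540 → 40.1354 [stop]  node(3,2) S=127.7169 payoff=25.2431 vs cont=25.3770 → 25.3770 [wait]  node(3,3) S=144.5749 payoff=8.3851 vs cont=12.1149 → 12.1149 [wait]  ⇒ S*(3)=112.8246
t_2: node(2,0) S=106.0429 payoff=46.9171 vs cont=46.6357 → 46.9171 [stop]  node(2,1) S=120.0400 payoff=32.9200 vs cont=32.7053 → 32.9200 [stop]  node(2,2) S=135.8847 payoff=17.0753 vs cont=18.7198 → 18.7198 [wait]  ⇒ S*(2)=120.0400
t_1: node(1,0) S=112.8246 payoff=40.1354 vs cont=39.8540 → 40.1354 [stop]  node(1,1) S=127.7169 payoff=25.2431 vs cont=25.7814 → 25.7814 [wait]  ⇒ S*(1)=112.8246
t_0: node(0,0) S=120.0400 payoff=32.9200 vs cont=32.9068 → 32.9200 [stop]  ⇒ S*(0)=120.0400

price = 32.9200
boundary = 120.0400 112.8246 120.0400 112.8246 120.0400 127.7169 135.8847
tree:
32.9200
40.1354 25.7814
46.9171 32.9200 18.7198
53.2912 40.1354 25.3770 12.1149
59.2822 46.9171 32.9200 17.9085 6.3513
64.9130 53.2912 40.1354 25.2431 10.6213 2.0939
70.2054 59.2822 46.9171 32.9200 17.0753 4.1902 0.0000
75.1796 64.9130 53.2912 40.1354 25.2431 8.3851 0.0000 0.0000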